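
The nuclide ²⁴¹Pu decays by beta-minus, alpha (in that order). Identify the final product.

Np-237

Start: (A, Z) = (241, 94).
After β⁻: (241, 95).
After α: (237, 93).
Z = 93 is neptunium.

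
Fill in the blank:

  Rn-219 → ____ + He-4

Conserve mass number: 219 = A + 4, so A = 215.
Conserve atomic number: 86 = Z + 2, so Z = 84.
Z = 84 is polonium, so the species is Po-215.

Po-215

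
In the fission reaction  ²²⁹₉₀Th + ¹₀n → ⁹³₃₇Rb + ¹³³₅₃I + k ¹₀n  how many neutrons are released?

4

Conserve mass number: 230 = 93 + 133 + k, so k = 230 − 226 = 4.
Check atomic number: 90 = 37 + 53 + 0 = 90. ✓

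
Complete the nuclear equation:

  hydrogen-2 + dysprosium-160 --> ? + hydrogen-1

Conserve mass number: 2 + 160 = A + 1, so A = 161.
Conserve atomic number: 1 + 66 = Z + 1, so Z = 66.
Z = 66 is dysprosium, so the species is dysprosium-161.

Dy-161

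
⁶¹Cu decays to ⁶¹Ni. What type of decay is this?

ΔA = 61 − 61 = 0; ΔZ = 28 − 29 = -1.
A is unchanged and Z drops by 1 — a proton has become a neutron (β⁺ emission or electron capture).

beta-plus decay or electron capture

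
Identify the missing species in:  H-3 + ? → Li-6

He-3

Conserve mass number: 3 + A = 6, so A = 3.
Conserve atomic number: 1 + Z = 3, so Z = 2.
Z = 2 is helium, so the species is He-3.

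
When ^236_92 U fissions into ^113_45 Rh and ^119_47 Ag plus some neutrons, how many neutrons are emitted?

Conserve mass number: 236 = 113 + 119 + k, so k = 236 − 232 = 4.
Check atomic number: 92 = 45 + 47 + 0 = 92. ✓

4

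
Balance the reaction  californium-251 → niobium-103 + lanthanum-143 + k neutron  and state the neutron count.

Conserve mass number: 251 = 103 + 143 + k, so k = 251 − 246 = 5.
Check atomic number: 98 = 41 + 57 + 0 = 98. ✓

5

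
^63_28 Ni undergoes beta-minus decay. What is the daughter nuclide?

Cu-63

Beta-minus decay: mass number changes by +0, atomic number by +1.
A: 63 = 63; Z: 28 + 1 = 29.
Z = 29 is copper, so the daughter is ^63_29 Cu.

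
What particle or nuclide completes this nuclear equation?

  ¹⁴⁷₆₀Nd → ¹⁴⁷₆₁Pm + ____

beta-minus particle

Conserve mass number: 147 = 147 + A, so A = 0.
Conserve atomic number: 60 = 61 + Z, so Z = -1.
A = 0 and Z = -1 is ⁰₋₁e — a beta-minus particle.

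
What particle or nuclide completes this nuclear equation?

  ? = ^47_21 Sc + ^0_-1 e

Ca-47

Conserve mass number: A = 47 + 0, so A = 47.
Conserve atomic number: Z = 21 − 1, so Z = 20.
Z = 20 is calcium, so the species is ^47_20 Ca.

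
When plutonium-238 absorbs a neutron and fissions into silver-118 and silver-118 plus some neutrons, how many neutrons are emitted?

3

Conserve mass number: 239 = 118 + 118 + k, so k = 239 − 236 = 3.
Check atomic number: 94 = 47 + 47 + 0 = 94. ✓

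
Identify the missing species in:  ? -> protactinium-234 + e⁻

Th-234

Conserve mass number: A = 234 + 0, so A = 234.
Conserve atomic number: Z = 91 − 1, so Z = 90.
Z = 90 is thorium, so the species is thorium-234.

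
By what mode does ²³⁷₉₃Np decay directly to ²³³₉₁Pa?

alpha decay

ΔA = 233 − 237 = -4; ΔZ = 91 − 93 = -2.
A drops by 4 and Z drops by 2 — the signature of alpha emission.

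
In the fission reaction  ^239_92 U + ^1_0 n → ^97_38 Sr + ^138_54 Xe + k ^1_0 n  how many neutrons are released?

5

Conserve mass number: 240 = 97 + 138 + k, so k = 240 − 235 = 5.
Check atomic number: 92 = 38 + 54 + 0 = 92. ✓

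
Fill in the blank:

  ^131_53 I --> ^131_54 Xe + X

Conserve mass number: 131 = 131 + A, so A = 0.
Conserve atomic number: 53 = 54 + Z, so Z = -1.
A = 0 and Z = -1 is ^0_-1 e — a beta-minus particle.

beta-minus particle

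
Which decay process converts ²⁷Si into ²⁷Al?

ΔA = 27 − 27 = 0; ΔZ = 13 − 14 = -1.
A is unchanged and Z drops by 1 — a proton has become a neutron (β⁺ emission or electron capture).

beta-plus decay or electron capture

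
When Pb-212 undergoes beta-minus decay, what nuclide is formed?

Bi-212

Beta-minus decay: mass number changes by +0, atomic number by +1.
A: 212 = 212; Z: 82 + 1 = 83.
Z = 83 is bismuth, so the daughter is Bi-212.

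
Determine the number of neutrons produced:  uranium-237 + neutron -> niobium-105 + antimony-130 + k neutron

3

Conserve mass number: 238 = 105 + 130 + k, so k = 238 − 235 = 3.
Check atomic number: 92 = 41 + 51 + 0 = 92. ✓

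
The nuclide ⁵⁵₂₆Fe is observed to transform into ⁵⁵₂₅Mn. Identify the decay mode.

ΔA = 55 − 55 = 0; ΔZ = 25 − 26 = -1.
A is unchanged and Z drops by 1 — a proton has become a neutron (β⁺ emission or electron capture).

beta-plus decay or electron capture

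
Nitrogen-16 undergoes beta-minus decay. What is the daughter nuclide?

Beta-minus decay: mass number changes by +0, atomic number by +1.
A: 16 = 16; Z: 7 + 1 = 8.
Z = 8 is oxygen, so the daughter is oxygen-16.

O-16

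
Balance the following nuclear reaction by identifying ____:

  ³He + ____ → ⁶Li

triton

Conserve mass number: 3 + A = 6, so A = 3.
Conserve atomic number: 2 + Z = 3, so Z = 1.
A = 3 and Z = 1 is ³H — a triton.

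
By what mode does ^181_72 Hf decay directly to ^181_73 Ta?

ΔA = 181 − 181 = 0; ΔZ = 73 − 72 = +1.
A is unchanged and Z rises by 1 — a neutron has become a proton (β⁻ decay).

beta-minus decay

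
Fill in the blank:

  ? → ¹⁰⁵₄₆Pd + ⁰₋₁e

Rh-105

Conserve mass number: A = 105 + 0, so A = 105.
Conserve atomic number: Z = 46 − 1, so Z = 45.
Z = 45 is rhodium, so the species is ¹⁰⁵₄₅Rh.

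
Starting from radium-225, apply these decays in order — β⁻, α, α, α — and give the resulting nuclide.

Bi-213

Start: (A, Z) = (225, 88).
After β⁻: (225, 89).
After α: (221, 87).
After α: (217, 85).
After α: (213, 83).
Z = 83 is bismuth.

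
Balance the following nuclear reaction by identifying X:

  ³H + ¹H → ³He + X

neutron

Conserve mass number: 3 + 1 = 3 + A, so A = 1.
Conserve atomic number: 1 + 1 = 2 + Z, so Z = 0.
A = 1 and Z = 0 is ¹n — a neutron.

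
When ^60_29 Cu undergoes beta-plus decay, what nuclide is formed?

Ni-60

Beta-plus decay: mass number changes by +0, atomic number by -1.
A: 60 = 60; Z: 29 − 1 = 28.
Z = 28 is nickel, so the daughter is ^60_28 Ni.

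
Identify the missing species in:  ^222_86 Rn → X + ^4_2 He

Po-218

Conserve mass number: 222 = A + 4, so A = 218.
Conserve atomic number: 86 = Z + 2, so Z = 84.
Z = 84 is polonium, so the species is ^218_84 Po.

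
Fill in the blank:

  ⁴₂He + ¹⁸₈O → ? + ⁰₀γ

Ne-22

Conserve mass number: 4 + 18 = A + 0, so A = 22.
Conserve atomic number: 2 + 8 = Z + 0, so Z = 10.
Z = 10 is neon, so the species is ²²₁₀Ne.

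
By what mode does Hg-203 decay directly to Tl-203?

beta-minus decay

ΔA = 203 − 203 = 0; ΔZ = 81 − 80 = +1.
A is unchanged and Z rises by 1 — a neutron has become a proton (β⁻ decay).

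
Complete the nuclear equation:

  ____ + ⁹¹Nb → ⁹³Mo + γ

deuteron

Conserve mass number: A + 91 = 93 + 0, so A = 2.
Conserve atomic number: Z + 41 = 42 + 0, so Z = 1.
A = 2 and Z = 1 is ²H — a deuteron.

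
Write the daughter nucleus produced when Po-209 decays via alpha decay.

Pb-205

Alpha decay: mass number changes by -4, atomic number by -2.
A: 209 − 4 = 205; Z: 84 − 2 = 82.
Z = 82 is lead, so the daughter is Pb-205.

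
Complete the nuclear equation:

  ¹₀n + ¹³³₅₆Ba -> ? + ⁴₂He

Conserve mass number: 1 + 133 = A + 4, so A = 130.
Conserve atomic number: 0 + 56 = Z + 2, so Z = 54.
Z = 54 is xenon, so the species is ¹³⁰₅₄Xe.

Xe-130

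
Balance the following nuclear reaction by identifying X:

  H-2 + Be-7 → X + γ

Conserve mass number: 2 + 7 = A + 0, so A = 9.
Conserve atomic number: 1 + 4 = Z + 0, so Z = 5.
Z = 5 is boron, so the species is B-9.

B-9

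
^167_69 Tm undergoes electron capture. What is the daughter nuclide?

Er-167

Electron capture: mass number changes by +0, atomic number by -1.
A: 167 = 167; Z: 69 − 1 = 68.
Z = 68 is erbium, so the daughter is ^167_68 Er.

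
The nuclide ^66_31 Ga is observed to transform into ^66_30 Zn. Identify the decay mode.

beta-plus decay or electron capture

ΔA = 66 − 66 = 0; ΔZ = 30 − 31 = -1.
A is unchanged and Z drops by 1 — a proton has become a neutron (β⁺ emission or electron capture).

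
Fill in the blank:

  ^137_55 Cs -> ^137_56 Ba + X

beta-minus particle

Conserve mass number: 137 = 137 + A, so A = 0.
Conserve atomic number: 55 = 56 + Z, so Z = -1.
A = 0 and Z = -1 is ^0_-1 e — a beta-minus particle.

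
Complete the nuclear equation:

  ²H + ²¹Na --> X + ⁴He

Ne-19

Conserve mass number: 2 + 21 = A + 4, so A = 19.
Conserve atomic number: 1 + 11 = Z + 2, so Z = 10.
Z = 10 is neon, so the species is ¹⁹Ne.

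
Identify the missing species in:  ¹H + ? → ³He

Conserve mass number: 1 + A = 3, so A = 2.
Conserve atomic number: 1 + Z = 2, so Z = 1.
A = 2 and Z = 1 is ²H — a deuteron.

deuteron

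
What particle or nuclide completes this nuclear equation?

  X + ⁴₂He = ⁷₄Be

He-3

Conserve mass number: A + 4 = 7, so A = 3.
Conserve atomic number: Z + 2 = 4, so Z = 2.
Z = 2 is helium, so the species is ³₂He.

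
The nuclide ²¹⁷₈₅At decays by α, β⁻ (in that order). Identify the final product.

Start: (A, Z) = (217, 85).
After α: (213, 83).
After β⁻: (213, 84).
Z = 84 is polonium.

Po-213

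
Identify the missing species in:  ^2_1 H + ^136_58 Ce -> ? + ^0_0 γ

Conserve mass number: 2 + 136 = A + 0, so A = 138.
Conserve atomic number: 1 + 58 = Z + 0, so Z = 59.
Z = 59 is praseodymium, so the species is ^138_59 Pr.

Pr-138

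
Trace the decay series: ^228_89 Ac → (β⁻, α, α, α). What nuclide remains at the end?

Start: (A, Z) = (228, 89).
After β⁻: (228, 90).
After α: (224, 88).
After α: (220, 86).
After α: (216, 84).
Z = 84 is polonium.

Po-216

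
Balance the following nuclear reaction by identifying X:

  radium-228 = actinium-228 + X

beta-minus particle

Conserve mass number: 228 = 228 + A, so A = 0.
Conserve atomic number: 88 = 89 + Z, so Z = -1.
A = 0 and Z = -1 is e⁻ — a beta-minus particle.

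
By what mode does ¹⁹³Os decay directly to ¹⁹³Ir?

ΔA = 193 − 193 = 0; ΔZ = 77 − 76 = +1.
A is unchanged and Z rises by 1 — a neutron has become a proton (β⁻ decay).

beta-minus decay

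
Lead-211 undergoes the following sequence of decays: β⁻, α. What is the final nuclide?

Tl-207

Start: (A, Z) = (211, 82).
After β⁻: (211, 83).
After α: (207, 81).
Z = 81 is thallium.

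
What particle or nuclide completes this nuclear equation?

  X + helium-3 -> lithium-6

triton

Conserve mass number: A + 3 = 6, so A = 3.
Conserve atomic number: Z + 2 = 3, so Z = 1.
A = 3 and Z = 1 is hydrogen-3 — a triton.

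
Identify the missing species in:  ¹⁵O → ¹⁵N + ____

Conserve mass number: 15 = 15 + A, so A = 0.
Conserve atomic number: 8 = 7 + Z, so Z = 1.
A = 0 and Z = 1 is e⁺ — a positron.

positron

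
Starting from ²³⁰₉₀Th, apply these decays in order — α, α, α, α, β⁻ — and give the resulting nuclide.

Bi-214

Start: (A, Z) = (230, 90).
After α: (226, 88).
After α: (222, 86).
After α: (218, 84).
After α: (214, 82).
After β⁻: (214, 83).
Z = 83 is bismuth.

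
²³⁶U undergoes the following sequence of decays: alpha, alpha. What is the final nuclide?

Start: (A, Z) = (236, 92).
After α: (232, 90).
After α: (228, 88).
Z = 88 is radium.

Ra-228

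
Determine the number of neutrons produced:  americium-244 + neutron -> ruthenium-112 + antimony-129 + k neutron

Conserve mass number: 245 = 112 + 129 + k, so k = 245 − 241 = 4.
Check atomic number: 95 = 44 + 51 + 0 = 95. ✓

4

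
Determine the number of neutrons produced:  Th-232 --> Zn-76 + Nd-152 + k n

4

Conserve mass number: 232 = 76 + 152 + k, so k = 232 − 228 = 4.
Check atomic number: 90 = 30 + 60 + 0 = 90. ✓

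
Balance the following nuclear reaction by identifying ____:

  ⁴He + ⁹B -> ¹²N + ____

neutron

Conserve mass number: 4 + 9 = 12 + A, so A = 1.
Conserve atomic number: 2 + 5 = 7 + Z, so Z = 0.
A = 1 and Z = 0 is ¹n — a neutron.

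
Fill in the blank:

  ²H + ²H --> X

He-4

Conserve mass number: 2 + 2 = A, so A = 4.
Conserve atomic number: 1 + 1 = Z, so Z = 2.
A = 4 and Z = 2 is ⁴He — an alpha particle.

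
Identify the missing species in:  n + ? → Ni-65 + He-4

Conserve mass number: 1 + A = 65 + 4, so A = 68.
Conserve atomic number: 0 + Z = 28 + 2, so Z = 30.
Z = 30 is zinc, so the species is Zn-68.

Zn-68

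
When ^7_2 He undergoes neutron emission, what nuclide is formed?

He-6

Neutron emission: mass number changes by -1, atomic number by +0.
A: 7 − 1 = 6; Z: 2 = 2.
Z = 2 is helium, so the daughter is ^6_2 He.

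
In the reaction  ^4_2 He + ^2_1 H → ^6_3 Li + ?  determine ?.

gamma ray

Conserve mass number: 4 + 2 = 6 + A, so A = 0.
Conserve atomic number: 2 + 1 = 3 + Z, so Z = 0.
A = 0 and Z = 0 is ^0_0 γ — a gamma ray.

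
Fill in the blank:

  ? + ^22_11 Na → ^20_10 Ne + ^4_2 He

deuteron

Conserve mass number: A + 22 = 20 + 4, so A = 2.
Conserve atomic number: Z + 11 = 10 + 2, so Z = 1.
A = 2 and Z = 1 is ^2_1 H — a deuteron.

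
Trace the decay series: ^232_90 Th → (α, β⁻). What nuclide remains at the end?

Start: (A, Z) = (232, 90).
After α: (228, 88).
After β⁻: (228, 89).
Z = 89 is actinium.

Ac-228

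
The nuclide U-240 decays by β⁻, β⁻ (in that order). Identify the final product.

Pu-240

Start: (A, Z) = (240, 92).
After β⁻: (240, 93).
After β⁻: (240, 94).
Z = 94 is plutonium.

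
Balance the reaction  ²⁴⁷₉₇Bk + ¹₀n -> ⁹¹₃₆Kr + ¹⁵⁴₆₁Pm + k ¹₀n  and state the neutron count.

Conserve mass number: 248 = 91 + 154 + k, so k = 248 − 245 = 3.
Check atomic number: 97 = 36 + 61 + 0 = 97. ✓

3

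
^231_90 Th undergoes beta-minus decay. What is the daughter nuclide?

Beta-minus decay: mass number changes by +0, atomic number by +1.
A: 231 = 231; Z: 90 + 1 = 91.
Z = 91 is protactinium, so the daughter is ^231_91 Pa.

Pa-231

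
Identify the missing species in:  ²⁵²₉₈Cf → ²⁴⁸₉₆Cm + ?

Conserve mass number: 252 = 248 + A, so A = 4.
Conserve atomic number: 98 = 96 + Z, so Z = 2.
A = 4 and Z = 2 is ⁴₂He — an alpha particle.

alpha particle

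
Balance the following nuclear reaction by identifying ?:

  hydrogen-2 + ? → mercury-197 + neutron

Conserve mass number: 2 + A = 197 + 1, so A = 196.
Conserve atomic number: 1 + Z = 80 + 0, so Z = 79.
Z = 79 is gold, so the species is gold-196.

Au-196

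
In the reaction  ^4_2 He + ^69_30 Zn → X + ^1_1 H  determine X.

Ga-72

Conserve mass number: 4 + 69 = A + 1, so A = 72.
Conserve atomic number: 2 + 30 = Z + 1, so Z = 31.
Z = 31 is gallium, so the species is ^72_31 Ga.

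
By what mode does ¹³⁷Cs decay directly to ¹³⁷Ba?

beta-minus decay

ΔA = 137 − 137 = 0; ΔZ = 56 − 55 = +1.
A is unchanged and Z rises by 1 — a neutron has become a proton (β⁻ decay).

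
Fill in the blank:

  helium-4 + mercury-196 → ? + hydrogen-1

Tl-199

Conserve mass number: 4 + 196 = A + 1, so A = 199.
Conserve atomic number: 2 + 80 = Z + 1, so Z = 81.
Z = 81 is thallium, so the species is thallium-199.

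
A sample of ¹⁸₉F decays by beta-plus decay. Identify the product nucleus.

Beta-plus decay: mass number changes by +0, atomic number by -1.
A: 18 = 18; Z: 9 − 1 = 8.
Z = 8 is oxygen, so the daughter is ¹⁸₈O.

O-18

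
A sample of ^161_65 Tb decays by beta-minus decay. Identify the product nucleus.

Dy-161

Beta-minus decay: mass number changes by +0, atomic number by +1.
A: 161 = 161; Z: 65 + 1 = 66.
Z = 66 is dysprosium, so the daughter is ^161_66 Dy.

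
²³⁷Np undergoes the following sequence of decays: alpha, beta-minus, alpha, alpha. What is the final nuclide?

Start: (A, Z) = (237, 93).
After α: (233, 91).
After β⁻: (233, 92).
After α: (229, 90).
After α: (225, 88).
Z = 88 is radium.

Ra-225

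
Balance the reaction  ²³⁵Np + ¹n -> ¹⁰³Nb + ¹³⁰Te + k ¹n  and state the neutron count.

Conserve mass number: 236 = 103 + 130 + k, so k = 236 − 233 = 3.
Check atomic number: 93 = 41 + 52 + 0 = 93. ✓

3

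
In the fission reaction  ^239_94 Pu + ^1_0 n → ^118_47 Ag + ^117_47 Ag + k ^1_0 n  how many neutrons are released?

Conserve mass number: 240 = 118 + 117 + k, so k = 240 − 235 = 5.
Check atomic number: 94 = 47 + 47 + 0 = 94. ✓

5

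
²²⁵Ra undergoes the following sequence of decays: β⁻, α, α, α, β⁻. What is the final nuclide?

Start: (A, Z) = (225, 88).
After β⁻: (225, 89).
After α: (221, 87).
After α: (217, 85).
After α: (213, 83).
After β⁻: (213, 84).
Z = 84 is polonium.

Po-213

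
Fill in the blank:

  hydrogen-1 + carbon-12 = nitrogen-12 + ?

neutron

Conserve mass number: 1 + 12 = 12 + A, so A = 1.
Conserve atomic number: 1 + 6 = 7 + Z, so Z = 0.
A = 1 and Z = 0 is neutron — a neutron.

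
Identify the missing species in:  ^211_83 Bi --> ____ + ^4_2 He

Conserve mass number: 211 = A + 4, so A = 207.
Conserve atomic number: 83 = Z + 2, so Z = 81.
Z = 81 is thallium, so the species is ^207_81 Tl.

Tl-207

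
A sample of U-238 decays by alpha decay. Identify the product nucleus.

Alpha decay: mass number changes by -4, atomic number by -2.
A: 238 − 4 = 234; Z: 92 − 2 = 90.
Z = 90 is thorium, so the daughter is Th-234.

Th-234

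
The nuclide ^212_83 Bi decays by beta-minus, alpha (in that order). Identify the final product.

Start: (A, Z) = (212, 83).
After β⁻: (212, 84).
After α: (208, 82).
Z = 82 is lead.

Pb-208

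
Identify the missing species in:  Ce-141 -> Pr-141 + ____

Conserve mass number: 141 = 141 + A, so A = 0.
Conserve atomic number: 58 = 59 + Z, so Z = -1.
A = 0 and Z = -1 is e⁻ — a beta-minus particle.

beta-minus particle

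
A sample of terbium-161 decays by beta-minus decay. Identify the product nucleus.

Dy-161

Beta-minus decay: mass number changes by +0, atomic number by +1.
A: 161 = 161; Z: 65 + 1 = 66.
Z = 66 is dysprosium, so the daughter is dysprosium-161.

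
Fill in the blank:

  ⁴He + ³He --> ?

Conserve mass number: 4 + 3 = A, so A = 7.
Conserve atomic number: 2 + 2 = Z, so Z = 4.
Z = 4 is beryllium, so the species is ⁷Be.

Be-7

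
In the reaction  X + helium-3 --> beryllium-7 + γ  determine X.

Conserve mass number: A + 3 = 7 + 0, so A = 4.
Conserve atomic number: Z + 2 = 4 + 0, so Z = 2.
A = 4 and Z = 2 is helium-4 — an alpha particle.

alpha particle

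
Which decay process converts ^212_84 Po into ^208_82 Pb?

ΔA = 208 − 212 = -4; ΔZ = 82 − 84 = -2.
A drops by 4 and Z drops by 2 — the signature of alpha emission.

alpha decay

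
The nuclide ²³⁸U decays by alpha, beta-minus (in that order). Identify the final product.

Pa-234

Start: (A, Z) = (238, 92).
After α: (234, 90).
After β⁻: (234, 91).
Z = 91 is protactinium.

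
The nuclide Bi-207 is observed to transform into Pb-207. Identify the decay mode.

beta-plus decay or electron capture

ΔA = 207 − 207 = 0; ΔZ = 82 − 83 = -1.
A is unchanged and Z drops by 1 — a proton has become a neutron (β⁺ emission or electron capture).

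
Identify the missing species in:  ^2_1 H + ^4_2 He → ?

Conserve mass number: 2 + 4 = A, so A = 6.
Conserve atomic number: 1 + 2 = Z, so Z = 3.
Z = 3 is lithium, so the species is ^6_3 Li.

Li-6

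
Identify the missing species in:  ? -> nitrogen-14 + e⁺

Conserve mass number: A = 14 + 0, so A = 14.
Conserve atomic number: Z = 7 + 1, so Z = 8.
Z = 8 is oxygen, so the species is oxygen-14.

O-14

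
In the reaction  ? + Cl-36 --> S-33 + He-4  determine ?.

Conserve mass number: A + 36 = 33 + 4, so A = 1.
Conserve atomic number: Z + 17 = 16 + 2, so Z = 1.
A = 1 and Z = 1 is H-1 — a proton.

proton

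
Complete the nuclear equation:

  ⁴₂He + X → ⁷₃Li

Conserve mass number: 4 + A = 7, so A = 3.
Conserve atomic number: 2 + Z = 3, so Z = 1.
A = 3 and Z = 1 is ³₁H — a triton.

triton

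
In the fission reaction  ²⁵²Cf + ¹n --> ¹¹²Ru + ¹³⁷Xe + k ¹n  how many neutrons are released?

4

Conserve mass number: 253 = 112 + 137 + k, so k = 253 − 249 = 4.
Check atomic number: 98 = 44 + 54 + 0 = 98. ✓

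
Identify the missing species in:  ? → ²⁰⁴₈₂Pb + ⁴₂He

Po-208

Conserve mass number: A = 204 + 4, so A = 208.
Conserve atomic number: Z = 82 + 2, so Z = 84.
Z = 84 is polonium, so the species is ²⁰⁸₈₄Po.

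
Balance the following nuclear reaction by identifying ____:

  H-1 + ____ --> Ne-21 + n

Conserve mass number: 1 + A = 21 + 1, so A = 21.
Conserve atomic number: 1 + Z = 10 + 0, so Z = 9.
Z = 9 is fluorine, so the species is F-21.

F-21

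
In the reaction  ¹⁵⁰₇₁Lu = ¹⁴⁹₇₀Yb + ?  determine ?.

Conserve mass number: 150 = 149 + A, so A = 1.
Conserve atomic number: 71 = 70 + Z, so Z = 1.
A = 1 and Z = 1 is ¹₁H — a proton.

proton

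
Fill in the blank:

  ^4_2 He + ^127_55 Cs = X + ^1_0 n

La-130

Conserve mass number: 4 + 127 = A + 1, so A = 130.
Conserve atomic number: 2 + 55 = Z + 0, so Z = 57.
Z = 57 is lanthanum, so the species is ^130_57 La.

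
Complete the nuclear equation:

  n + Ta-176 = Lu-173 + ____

Conserve mass number: 1 + 176 = 173 + A, so A = 4.
Conserve atomic number: 0 + 73 = 71 + Z, so Z = 2.
A = 4 and Z = 2 is He-4 — an alpha particle.

alpha particle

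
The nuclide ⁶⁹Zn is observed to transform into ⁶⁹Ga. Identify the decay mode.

ΔA = 69 − 69 = 0; ΔZ = 31 − 30 = +1.
A is unchanged and Z rises by 1 — a neutron has become a proton (β⁻ decay).

beta-minus decay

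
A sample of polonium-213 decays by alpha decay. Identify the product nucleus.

Alpha decay: mass number changes by -4, atomic number by -2.
A: 213 − 4 = 209; Z: 84 − 2 = 82.
Z = 82 is lead, so the daughter is lead-209.

Pb-209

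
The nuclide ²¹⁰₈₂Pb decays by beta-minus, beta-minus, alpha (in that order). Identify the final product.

Pb-206

Start: (A, Z) = (210, 82).
After β⁻: (210, 83).
After β⁻: (210, 84).
After α: (206, 82).
Z = 82 is lead.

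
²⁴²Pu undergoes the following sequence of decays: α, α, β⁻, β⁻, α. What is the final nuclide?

Start: (A, Z) = (242, 94).
After α: (238, 92).
After α: (234, 90).
After β⁻: (234, 91).
After β⁻: (234, 92).
After α: (230, 90).
Z = 90 is thorium.

Th-230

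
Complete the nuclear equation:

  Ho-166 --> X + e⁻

Conserve mass number: 166 = A + 0, so A = 166.
Conserve atomic number: 67 = Z − 1, so Z = 68.
Z = 68 is erbium, so the species is Er-166.

Er-166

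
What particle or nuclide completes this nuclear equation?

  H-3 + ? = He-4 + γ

proton

Conserve mass number: 3 + A = 4 + 0, so A = 1.
Conserve atomic number: 1 + Z = 2 + 0, so Z = 1.
A = 1 and Z = 1 is H-1 — a proton.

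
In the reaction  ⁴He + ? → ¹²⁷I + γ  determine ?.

Sb-123

Conserve mass number: 4 + A = 127 + 0, so A = 123.
Conserve atomic number: 2 + Z = 53 + 0, so Z = 51.
Z = 51 is antimony, so the species is ¹²³Sb.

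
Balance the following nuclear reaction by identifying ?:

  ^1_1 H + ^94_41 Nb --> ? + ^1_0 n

Mo-94

Conserve mass number: 1 + 94 = A + 1, so A = 94.
Conserve atomic number: 1 + 41 = Z + 0, so Z = 42.
Z = 42 is molybdenum, so the species is ^94_42 Mo.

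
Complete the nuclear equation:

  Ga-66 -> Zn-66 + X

Conserve mass number: 66 = 66 + A, so A = 0.
Conserve atomic number: 31 = 30 + Z, so Z = 1.
A = 0 and Z = 1 is e⁺ — a positron.

positron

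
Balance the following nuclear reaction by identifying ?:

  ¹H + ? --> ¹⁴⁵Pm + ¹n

Nd-145

Conserve mass number: 1 + A = 145 + 1, so A = 145.
Conserve atomic number: 1 + Z = 61 + 0, so Z = 60.
Z = 60 is neodymium, so the species is ¹⁴⁵Nd.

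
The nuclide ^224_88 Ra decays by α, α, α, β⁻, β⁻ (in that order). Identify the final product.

Start: (A, Z) = (224, 88).
After α: (220, 86).
After α: (216, 84).
After α: (212, 82).
After β⁻: (212, 83).
After β⁻: (212, 84).
Z = 84 is polonium.

Po-212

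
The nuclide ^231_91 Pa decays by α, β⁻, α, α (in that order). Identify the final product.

Rn-219

Start: (A, Z) = (231, 91).
After α: (227, 89).
After β⁻: (227, 90).
After α: (223, 88).
After α: (219, 86).
Z = 86 is radon.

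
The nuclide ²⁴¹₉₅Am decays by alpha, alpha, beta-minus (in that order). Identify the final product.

Start: (A, Z) = (241, 95).
After α: (237, 93).
After α: (233, 91).
After β⁻: (233, 92).
Z = 92 is uranium.

U-233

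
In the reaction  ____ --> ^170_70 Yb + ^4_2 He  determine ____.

Hf-174

Conserve mass number: A = 170 + 4, so A = 174.
Conserve atomic number: Z = 70 + 2, so Z = 72.
Z = 72 is hafnium, so the species is ^174_72 Hf.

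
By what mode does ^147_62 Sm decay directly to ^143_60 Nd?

ΔA = 143 − 147 = -4; ΔZ = 60 − 62 = -2.
A drops by 4 and Z drops by 2 — the signature of alpha emission.

alpha decay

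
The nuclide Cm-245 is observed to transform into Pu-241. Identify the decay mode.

alpha decay

ΔA = 241 − 245 = -4; ΔZ = 94 − 96 = -2.
A drops by 4 and Z drops by 2 — the signature of alpha emission.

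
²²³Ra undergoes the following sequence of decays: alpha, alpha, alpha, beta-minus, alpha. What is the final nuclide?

Tl-207

Start: (A, Z) = (223, 88).
After α: (219, 86).
After α: (215, 84).
After α: (211, 82).
After β⁻: (211, 83).
After α: (207, 81).
Z = 81 is thallium.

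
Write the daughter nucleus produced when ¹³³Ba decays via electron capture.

Cs-133

Electron capture: mass number changes by +0, atomic number by -1.
A: 133 = 133; Z: 56 − 1 = 55.
Z = 55 is caesium, so the daughter is ¹³³Cs.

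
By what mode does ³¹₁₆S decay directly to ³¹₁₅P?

beta-plus decay or electron capture

ΔA = 31 − 31 = 0; ΔZ = 15 − 16 = -1.
A is unchanged and Z drops by 1 — a proton has become a neutron (β⁺ emission or electron capture).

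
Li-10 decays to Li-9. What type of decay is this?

neutron emission

ΔA = 9 − 10 = -1; ΔZ = 3 − 3 = +0.
A drops by 1 with Z unchanged — a neutron was emitted.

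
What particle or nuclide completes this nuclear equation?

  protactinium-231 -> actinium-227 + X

Conserve mass number: 231 = 227 + A, so A = 4.
Conserve atomic number: 91 = 89 + Z, so Z = 2.
A = 4 and Z = 2 is helium-4 — an alpha particle.

alpha particle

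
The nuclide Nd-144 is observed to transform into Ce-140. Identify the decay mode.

alpha decay

ΔA = 140 − 144 = -4; ΔZ = 58 − 60 = -2.
A drops by 4 and Z drops by 2 — the signature of alpha emission.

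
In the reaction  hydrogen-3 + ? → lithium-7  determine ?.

Conserve mass number: 3 + A = 7, so A = 4.
Conserve atomic number: 1 + Z = 3, so Z = 2.
A = 4 and Z = 2 is helium-4 — an alpha particle.

alpha particle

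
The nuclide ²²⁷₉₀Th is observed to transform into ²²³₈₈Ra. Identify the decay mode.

alpha decay

ΔA = 223 − 227 = -4; ΔZ = 88 − 90 = -2.
A drops by 4 and Z drops by 2 — the signature of alpha emission.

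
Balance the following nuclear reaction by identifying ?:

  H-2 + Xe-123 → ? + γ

Cs-125

Conserve mass number: 2 + 123 = A + 0, so A = 125.
Conserve atomic number: 1 + 54 = Z + 0, so Z = 55.
Z = 55 is caesium, so the species is Cs-125.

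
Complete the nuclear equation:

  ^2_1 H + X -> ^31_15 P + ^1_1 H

Conserve mass number: 2 + A = 31 + 1, so A = 30.
Conserve atomic number: 1 + Z = 15 + 1, so Z = 15.
Z = 15 is phosphorus, so the species is ^30_15 P.

P-30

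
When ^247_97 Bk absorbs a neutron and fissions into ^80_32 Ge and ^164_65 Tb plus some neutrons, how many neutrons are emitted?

Conserve mass number: 248 = 80 + 164 + k, so k = 248 − 244 = 4.
Check atomic number: 97 = 32 + 65 + 0 = 97. ✓

4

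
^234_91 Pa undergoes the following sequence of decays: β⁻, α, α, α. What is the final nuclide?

Start: (A, Z) = (234, 91).
After β⁻: (234, 92).
After α: (230, 90).
After α: (226, 88).
After α: (222, 86).
Z = 86 is radon.

Rn-222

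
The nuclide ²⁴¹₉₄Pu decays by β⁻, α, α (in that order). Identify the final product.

Pa-233

Start: (A, Z) = (241, 94).
After β⁻: (241, 95).
After α: (237, 93).
After α: (233, 91).
Z = 91 is protactinium.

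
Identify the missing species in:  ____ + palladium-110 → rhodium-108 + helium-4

Conserve mass number: A + 110 = 108 + 4, so A = 2.
Conserve atomic number: Z + 46 = 45 + 2, so Z = 1.
A = 2 and Z = 1 is hydrogen-2 — a deuteron.

deuteron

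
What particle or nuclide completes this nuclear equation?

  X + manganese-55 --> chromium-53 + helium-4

Conserve mass number: A + 55 = 53 + 4, so A = 2.
Conserve atomic number: Z + 25 = 24 + 2, so Z = 1.
A = 2 and Z = 1 is hydrogen-2 — a deuteron.

deuteron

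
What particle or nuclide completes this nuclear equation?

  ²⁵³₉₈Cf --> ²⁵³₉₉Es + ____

beta-minus particle

Conserve mass number: 253 = 253 + A, so A = 0.
Conserve atomic number: 98 = 99 + Z, so Z = -1.
A = 0 and Z = -1 is ⁰₋₁e — a beta-minus particle.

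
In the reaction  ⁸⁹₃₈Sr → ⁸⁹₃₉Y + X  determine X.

beta-minus particle

Conserve mass number: 89 = 89 + A, so A = 0.
Conserve atomic number: 38 = 39 + Z, so Z = -1.
A = 0 and Z = -1 is ⁰₋₁e — a beta-minus particle.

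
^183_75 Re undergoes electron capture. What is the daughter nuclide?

W-183

Electron capture: mass number changes by +0, atomic number by -1.
A: 183 = 183; Z: 75 − 1 = 74.
Z = 74 is tungsten, so the daughter is ^183_74 W.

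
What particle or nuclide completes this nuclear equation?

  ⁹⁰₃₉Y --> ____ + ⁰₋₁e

Conserve mass number: 90 = A + 0, so A = 90.
Conserve atomic number: 39 = Z − 1, so Z = 40.
Z = 40 is zirconium, so the species is ⁹⁰₄₀Zr.

Zr-90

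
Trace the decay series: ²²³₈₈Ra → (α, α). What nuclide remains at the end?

Start: (A, Z) = (223, 88).
After α: (219, 86).
After α: (215, 84).
Z = 84 is polonium.

Po-215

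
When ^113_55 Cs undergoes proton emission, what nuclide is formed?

Proton emission: mass number changes by -1, atomic number by -1.
A: 113 − 1 = 112; Z: 55 − 1 = 54.
Z = 54 is xenon, so the daughter is ^112_54 Xe.

Xe-112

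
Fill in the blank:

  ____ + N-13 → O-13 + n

proton

Conserve mass number: A + 13 = 13 + 1, so A = 1.
Conserve atomic number: Z + 7 = 8 + 0, so Z = 1.
A = 1 and Z = 1 is H-1 — a proton.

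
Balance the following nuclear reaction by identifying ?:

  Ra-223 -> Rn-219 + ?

alpha particle

Conserve mass number: 223 = 219 + A, so A = 4.
Conserve atomic number: 88 = 86 + Z, so Z = 2.
A = 4 and Z = 2 is He-4 — an alpha particle.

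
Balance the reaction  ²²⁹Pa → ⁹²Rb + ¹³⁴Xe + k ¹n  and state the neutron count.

3

Conserve mass number: 229 = 92 + 134 + k, so k = 229 − 226 = 3.
Check atomic number: 91 = 37 + 54 + 0 = 91. ✓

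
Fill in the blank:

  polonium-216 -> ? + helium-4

Pb-212

Conserve mass number: 216 = A + 4, so A = 212.
Conserve atomic number: 84 = Z + 2, so Z = 82.
Z = 82 is lead, so the species is lead-212.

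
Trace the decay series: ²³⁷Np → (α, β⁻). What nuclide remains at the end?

Start: (A, Z) = (237, 93).
After α: (233, 91).
After β⁻: (233, 92).
Z = 92 is uranium.

U-233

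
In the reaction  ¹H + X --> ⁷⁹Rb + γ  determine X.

Kr-78

Conserve mass number: 1 + A = 79 + 0, so A = 78.
Conserve atomic number: 1 + Z = 37 + 0, so Z = 36.
Z = 36 is krypton, so the species is ⁷⁸Kr.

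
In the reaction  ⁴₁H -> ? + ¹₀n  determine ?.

Conserve mass number: 4 = A + 1, so A = 3.
Conserve atomic number: 1 = Z + 0, so Z = 1.
A = 3 and Z = 1 is ³₁H — a triton.

H-3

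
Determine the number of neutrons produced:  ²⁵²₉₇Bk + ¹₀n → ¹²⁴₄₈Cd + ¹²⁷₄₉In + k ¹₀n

Conserve mass number: 253 = 124 + 127 + k, so k = 253 − 251 = 2.
Check atomic number: 97 = 48 + 49 + 0 = 97. ✓

2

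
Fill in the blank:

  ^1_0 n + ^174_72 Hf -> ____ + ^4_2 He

Conserve mass number: 1 + 174 = A + 4, so A = 171.
Conserve atomic number: 0 + 72 = Z + 2, so Z = 70.
Z = 70 is ytterbium, so the species is ^171_70 Yb.

Yb-171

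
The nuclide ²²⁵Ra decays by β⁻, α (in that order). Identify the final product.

Start: (A, Z) = (225, 88).
After β⁻: (225, 89).
After α: (221, 87).
Z = 87 is francium.

Fr-221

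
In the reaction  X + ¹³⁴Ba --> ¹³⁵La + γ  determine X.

proton

Conserve mass number: A + 134 = 135 + 0, so A = 1.
Conserve atomic number: Z + 56 = 57 + 0, so Z = 1.
A = 1 and Z = 1 is ¹H — a proton.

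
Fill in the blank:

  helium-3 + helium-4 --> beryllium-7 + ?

gamma ray

Conserve mass number: 3 + 4 = 7 + A, so A = 0.
Conserve atomic number: 2 + 2 = 4 + Z, so Z = 0.
A = 0 and Z = 0 is γ — a gamma ray.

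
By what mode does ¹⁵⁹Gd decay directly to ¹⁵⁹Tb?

ΔA = 159 − 159 = 0; ΔZ = 65 − 64 = +1.
A is unchanged and Z rises by 1 — a neutron has become a proton (β⁻ decay).

beta-minus decay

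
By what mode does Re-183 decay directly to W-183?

beta-plus decay or electron capture

ΔA = 183 − 183 = 0; ΔZ = 74 − 75 = -1.
A is unchanged and Z drops by 1 — a proton has become a neutron (β⁺ emission or electron capture).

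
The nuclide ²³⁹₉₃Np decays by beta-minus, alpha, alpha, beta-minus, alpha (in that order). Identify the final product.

Start: (A, Z) = (239, 93).
After β⁻: (239, 94).
After α: (235, 92).
After α: (231, 90).
After β⁻: (231, 91).
After α: (227, 89).
Z = 89 is actinium.

Ac-227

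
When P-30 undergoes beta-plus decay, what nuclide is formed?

Beta-plus decay: mass number changes by +0, atomic number by -1.
A: 30 = 30; Z: 15 − 1 = 14.
Z = 14 is silicon, so the daughter is Si-30.

Si-30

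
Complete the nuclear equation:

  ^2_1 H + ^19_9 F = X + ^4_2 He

O-17

Conserve mass number: 2 + 19 = A + 4, so A = 17.
Conserve atomic number: 1 + 9 = Z + 2, so Z = 8.
Z = 8 is oxygen, so the species is ^17_8 O.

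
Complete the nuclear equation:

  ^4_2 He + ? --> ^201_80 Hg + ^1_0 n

Conserve mass number: 4 + A = 201 + 1, so A = 198.
Conserve atomic number: 2 + Z = 80 + 0, so Z = 78.
Z = 78 is platinum, so the species is ^198_78 Pt.

Pt-198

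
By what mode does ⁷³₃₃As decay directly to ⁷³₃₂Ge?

ΔA = 73 − 73 = 0; ΔZ = 32 − 33 = -1.
A is unchanged and Z drops by 1 — a proton has become a neutron (β⁺ emission or electron capture).

beta-plus decay or electron capture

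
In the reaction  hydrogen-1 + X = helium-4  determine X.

triton

Conserve mass number: 1 + A = 4, so A = 3.
Conserve atomic number: 1 + Z = 2, so Z = 1.
A = 3 and Z = 1 is hydrogen-3 — a triton.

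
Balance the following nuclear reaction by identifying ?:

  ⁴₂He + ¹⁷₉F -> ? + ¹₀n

Na-20

Conserve mass number: 4 + 17 = A + 1, so A = 20.
Conserve atomic number: 2 + 9 = Z + 0, so Z = 11.
Z = 11 is sodium, so the species is ²⁰₁₁Na.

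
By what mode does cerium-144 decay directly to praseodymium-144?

beta-minus decay

ΔA = 144 − 144 = 0; ΔZ = 59 − 58 = +1.
A is unchanged and Z rises by 1 — a neutron has become a proton (β⁻ decay).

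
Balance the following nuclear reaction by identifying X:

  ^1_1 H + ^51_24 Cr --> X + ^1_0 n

Conserve mass number: 1 + 51 = A + 1, so A = 51.
Conserve atomic number: 1 + 24 = Z + 0, so Z = 25.
Z = 25 is manganese, so the species is ^51_25 Mn.

Mn-51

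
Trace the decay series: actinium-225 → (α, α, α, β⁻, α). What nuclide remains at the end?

Start: (A, Z) = (225, 89).
After α: (221, 87).
After α: (217, 85).
After α: (213, 83).
After β⁻: (213, 84).
After α: (209, 82).
Z = 82 is lead.

Pb-209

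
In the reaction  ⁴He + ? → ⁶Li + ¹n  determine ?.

triton

Conserve mass number: 4 + A = 6 + 1, so A = 3.
Conserve atomic number: 2 + Z = 3 + 0, so Z = 1.
A = 3 and Z = 1 is ³H — a triton.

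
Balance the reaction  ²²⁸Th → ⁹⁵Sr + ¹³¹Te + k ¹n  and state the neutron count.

2

Conserve mass number: 228 = 95 + 131 + k, so k = 228 − 226 = 2.
Check atomic number: 90 = 38 + 52 + 0 = 90. ✓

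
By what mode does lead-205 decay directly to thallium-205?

beta-plus decay or electron capture

ΔA = 205 − 205 = 0; ΔZ = 81 − 82 = -1.
A is unchanged and Z drops by 1 — a proton has become a neutron (β⁺ emission or electron capture).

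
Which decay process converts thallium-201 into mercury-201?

beta-plus decay or electron capture

ΔA = 201 − 201 = 0; ΔZ = 80 − 81 = -1.
A is unchanged and Z drops by 1 — a proton has become a neutron (β⁺ emission or electron capture).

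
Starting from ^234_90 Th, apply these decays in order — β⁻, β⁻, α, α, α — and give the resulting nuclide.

Rn-222

Start: (A, Z) = (234, 90).
After β⁻: (234, 91).
After β⁻: (234, 92).
After α: (230, 90).
After α: (226, 88).
After α: (222, 86).
Z = 86 is radon.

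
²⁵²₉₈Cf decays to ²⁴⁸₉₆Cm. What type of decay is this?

ΔA = 248 − 252 = -4; ΔZ = 96 − 98 = -2.
A drops by 4 and Z drops by 2 — the signature of alpha emission.

alpha decay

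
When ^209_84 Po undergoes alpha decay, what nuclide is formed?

Alpha decay: mass number changes by -4, atomic number by -2.
A: 209 − 4 = 205; Z: 84 − 2 = 82.
Z = 82 is lead, so the daughter is ^205_82 Pb.

Pb-205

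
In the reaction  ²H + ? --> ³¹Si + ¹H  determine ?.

Conserve mass number: 2 + A = 31 + 1, so A = 30.
Conserve atomic number: 1 + Z = 14 + 1, so Z = 14.
Z = 14 is silicon, so the species is ³⁰Si.

Si-30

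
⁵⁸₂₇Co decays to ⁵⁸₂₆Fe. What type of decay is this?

beta-plus decay or electron capture

ΔA = 58 − 58 = 0; ΔZ = 26 − 27 = -1.
A is unchanged and Z drops by 1 — a proton has become a neutron (β⁺ emission or electron capture).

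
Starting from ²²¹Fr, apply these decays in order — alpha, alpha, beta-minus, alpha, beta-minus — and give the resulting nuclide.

Bi-209

Start: (A, Z) = (221, 87).
After α: (217, 85).
After α: (213, 83).
After β⁻: (213, 84).
After α: (209, 82).
After β⁻: (209, 83).
Z = 83 is bismuth.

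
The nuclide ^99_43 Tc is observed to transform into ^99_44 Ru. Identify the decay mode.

beta-minus decay

ΔA = 99 − 99 = 0; ΔZ = 44 − 43 = +1.
A is unchanged and Z rises by 1 — a neutron has become a proton (β⁻ decay).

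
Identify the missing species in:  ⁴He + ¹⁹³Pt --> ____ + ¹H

Au-196

Conserve mass number: 4 + 193 = A + 1, so A = 196.
Conserve atomic number: 2 + 78 = Z + 1, so Z = 79.
Z = 79 is gold, so the species is ¹⁹⁶Au.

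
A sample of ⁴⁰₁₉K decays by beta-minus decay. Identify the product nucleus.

Beta-minus decay: mass number changes by +0, atomic number by +1.
A: 40 = 40; Z: 19 + 1 = 20.
Z = 20 is calcium, so the daughter is ⁴⁰₂₀Ca.

Ca-40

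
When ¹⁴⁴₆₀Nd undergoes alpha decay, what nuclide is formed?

Alpha decay: mass number changes by -4, atomic number by -2.
A: 144 − 4 = 140; Z: 60 − 2 = 58.
Z = 58 is cerium, so the daughter is ¹⁴⁰₅₈Ce.

Ce-140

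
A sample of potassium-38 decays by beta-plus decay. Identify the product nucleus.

Ar-38

Beta-plus decay: mass number changes by +0, atomic number by -1.
A: 38 = 38; Z: 19 − 1 = 18.
Z = 18 is argon, so the daughter is argon-38.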